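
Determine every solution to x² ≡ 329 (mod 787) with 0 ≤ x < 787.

382, 405

Since 787 ≡ 3 (mod 4), a square root of 329 is 329^((787+1)/4) = 329^197 mod 787.
Repeated squaring: 329^2≡422, 329^4≡222, 329^8≡490, 329^16≡65, 329^32≡290, 329^64≡678, 329^128≡76 (mod 787).
329^197 = 329^(128+64+4+1) ≡ 382 (mod 787).
Check: 382² = 145924 ≡ 329 (mod 787). The two roots are 382 and 405.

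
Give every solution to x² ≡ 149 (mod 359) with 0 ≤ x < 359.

Since 359 ≡ 3 (mod 4), a square root of 149 is 149^((359+1)/4) = 149^90 mod 359.
Repeated squaring: 149^2≡302, 149^4≡18, 149^8≡324, 149^16≡148, 149^32≡5, 149^64≡25 (mod 359).
149^90 = 149^(64+16+8+2) ≡ 101 (mod 359).
Check: 101² = 10201 ≡ 149 (mod 359). The two roots are 101 and 258.

101, 258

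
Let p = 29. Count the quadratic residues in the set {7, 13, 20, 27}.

3

(7/29) = +1 → QR.
(13/29) = +1 → QR.
(20/29) = +1 → QR.
(27/29) = -1 → non-residue.
Total quadratic residues among the 4: 3.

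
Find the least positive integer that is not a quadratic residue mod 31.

3

(2/31) = +1, so 2 is a residue.
(3/31) = −1, so 3 is the smallest positive non-residue mod 31.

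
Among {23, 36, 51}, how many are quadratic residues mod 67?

2

(23/67) = +1 → QR.
(36/67) = +1 → QR.
(51/67) = -1 → non-residue.
Total quadratic residues among the 3: 2.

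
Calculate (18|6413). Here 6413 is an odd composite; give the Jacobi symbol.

-1

Pull out 2: since 6413 ≡ 5 (mod 8), (2/6413) = -1.
Reciprocity: 9 ≡ 1 and 6413 ≡ 1 (mod 4), so (9/6413) = +(6413/9).
Reduce top mod 9: now compute (5/9).
Reciprocity: 5 ≡ 1 and 9 ≡ 1 (mod 4), so (5/9) = +(9/5).
Reduce top mod 5: now compute (4/5).
Pull out 2^2: since 5 ≡ 5 (mod 8), (2/5) = -1, so (2/5)^2 = +1.
Reached (1/5) = 1. Collecting the sign flips along the way, the symbol is -1.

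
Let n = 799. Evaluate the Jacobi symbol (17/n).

Reciprocity: 17 ≡ 1 and 799 ≡ 3 (mod 4), so (17/799) = +(799/17).
Reduce top mod 17: now compute (0/17).
Top reduces to 0: gcd > 1, so the symbol is 0.

0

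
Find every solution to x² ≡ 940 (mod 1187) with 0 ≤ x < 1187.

351, 836

Since 1187 ≡ 3 (mod 4), a square root of 940 is 940^((1187+1)/4) = 940^297 mod 1187.
Repeated squaring: 940^2≡472, 940^4≡815, 940^8≡692, 940^16≡503, 940^32≡178, 940^64≡822, 940^128≡281, 940^256≡619 (mod 1187).
940^297 = 940^(256+32+8+1) ≡ 351 (mod 1187).
Check: 351² = 123201 ≡ 940 (mod 1187). The two roots are 351 and 836.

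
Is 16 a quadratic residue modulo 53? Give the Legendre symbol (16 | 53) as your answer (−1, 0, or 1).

Pull out 2^4: since 53 ≡ 5 (mod 8), (2/53) = -1, so (2/53)^4 = +1.
Reached (1/53) = 1. Collecting the sign flips along the way, the symbol is +1.

1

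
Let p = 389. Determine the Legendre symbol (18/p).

Pull out 2: since 389 ≡ 5 (mod 8), (2/389) = -1.
Reciprocity: 9 ≡ 1 and 389 ≡ 1 (mod 4), so (9/389) = +(389/9).
Reduce top mod 9: now compute (2/9).
Pull out 2: since 9 ≡ 1 (mod 8), (2/9) = +1.
Reached (1/9) = 1. Collecting the sign flips along the way, the symbol is -1.

-1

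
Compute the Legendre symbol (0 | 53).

Top reduces to 0: gcd > 1, so the symbol is 0.

0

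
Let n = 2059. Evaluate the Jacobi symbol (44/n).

Pull out 2^2: since 2059 ≡ 3 (mod 8), (2/2059) = -1, so (2/2059)^2 = +1.
Reciprocity: 11 ≡ 3 and 2059 ≡ 3 (mod 4), so (11/2059) = −(2059/11).
Reduce top mod 11: now compute (2/11).
Pull out 2: since 11 ≡ 3 (mod 8), (2/11) = -1.
Reached (1/11) = 1. Collecting the sign flips along the way, the symbol is +1.

1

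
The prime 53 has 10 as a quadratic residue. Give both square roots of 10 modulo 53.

53 ≡ 1 (mod 4), so we find a root by search.
Trying successive values, 13² = 169 ≡ 10 (mod 53). The other root is 53 − 13 = 40.

13, 40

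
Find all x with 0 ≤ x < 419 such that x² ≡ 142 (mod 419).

Since 419 ≡ 3 (mod 4), a square root of 142 is 142^((419+1)/4) = 142^105 mod 419.
Repeated squaring: 142^2≡52, 142^4≡190, 142^8≡66, 142^16≡166, 142^32≡321, 142^64≡386 (mod 419).
142^105 = 142^(64+32+8+1) ≡ 264 (mod 419).
Check: 264² = 69696 ≡ 142 (mod 419). The two roots are 155 and 264.

155, 264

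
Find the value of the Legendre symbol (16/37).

Pull out 2^4: since 37 ≡ 5 (mod 8), (2/37) = -1, so (2/37)^4 = +1.
Reached (1/37) = 1. Collecting the sign flips along the way, the symbol is +1.

1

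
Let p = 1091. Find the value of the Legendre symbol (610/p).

Pull out 2: since 1091 ≡ 3 (mod 8), (2/1091) = -1.
Reciprocity: 305 ≡ 1 and 1091 ≡ 3 (mod 4), so (305/1091) = +(1091/305).
Reduce top mod 305: now compute (176/305).
Pull out 2^4: since 305 ≡ 1 (mod 8), (2/305) = +1, so (2/305)^4 = +1.
Reciprocity: 11 ≡ 3 and 305 ≡ 1 (mod 4), so (11/305) = +(305/11).
Reduce top mod 11: now compute (8/11).
Pull out 2^3: since 11 ≡ 3 (mod 8), (2/11) = -1, so (2/11)^3 = -1.
Reached (1/11) = 1. Collecting the sign flips along the way, the symbol is +1.

1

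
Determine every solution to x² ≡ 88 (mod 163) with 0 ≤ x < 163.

67, 96

Since 163 ≡ 3 (mod 4), a square root of 88 is 88^((163+1)/4) = 88^41 mod 163.
Repeated squaring: 88^2≡83, 88^4≡43, 88^8≡56, 88^16≡39, 88^32≡54 (mod 163).
88^41 = 88^(32+8+1) ≡ 96 (mod 163).
Check: 96² = 9216 ≡ 88 (mod 163). The two roots are 67 and 96.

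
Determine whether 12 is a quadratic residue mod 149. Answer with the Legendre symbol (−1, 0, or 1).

-1

Pull out 2^2: since 149 ≡ 5 (mod 8), (2/149) = -1, so (2/149)^2 = +1.
Reciprocity: 3 ≡ 3 and 149 ≡ 1 (mod 4), so (3/149) = +(149/3).
Reduce top mod 3: now compute (2/3).
Pull out 2: since 3 ≡ 3 (mod 8), (2/3) = -1.
Reached (1/3) = 1. Collecting the sign flips along the way, the symbol is -1.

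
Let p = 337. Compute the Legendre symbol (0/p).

Top reduces to 0: gcd > 1, so the symbol is 0.

0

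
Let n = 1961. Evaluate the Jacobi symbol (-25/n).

First reduce: -25 ≡ 1936 (mod 1961).
Pull out 2^4: since 1961 ≡ 1 (mod 8), (2/1961) = +1, so (2/1961)^4 = +1.
Reciprocity: 121 ≡ 1 and 1961 ≡ 1 (mod 4), so (121/1961) = +(1961/121).
Reduce top mod 121: now compute (25/121).
Reciprocity: 25 ≡ 1 and 121 ≡ 1 (mod 4), so (25/121) = +(121/25).
Reduce top mod 25: now compute (21/25).
Reciprocity: 21 ≡ 1 and 25 ≡ 1 (mod 4), so (21/25) = +(25/21).
Reduce top mod 21: now compute (4/21).
Pull out 2^2: since 21 ≡ 5 (mod 8), (2/21) = -1, so (2/21)^2 = +1.
Reached (1/21) = 1. Collecting the sign flips along the way, the symbol is +1.

1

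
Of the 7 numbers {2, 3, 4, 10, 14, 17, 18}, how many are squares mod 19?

(2/19) = -1 → non-residue.
(3/19) = -1 → non-residue.
(4/19) = +1 → QR.
(10/19) = -1 → non-residue.
(14/19) = -1 → non-residue.
(17/19) = +1 → QR.
(18/19) = -1 → non-residue.
Total quadratic residues among the 7: 2.

2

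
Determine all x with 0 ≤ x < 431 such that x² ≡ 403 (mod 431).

166, 265

Since 431 ≡ 3 (mod 4), a square root of 403 is 403^((431+1)/4) = 403^108 mod 431.
Repeated squaring: 403^2≡353, 403^4≡50, 403^8≡345, 403^16≡69, 403^32≡20, 403^64≡400 (mod 431).
403^108 = 403^(64+32+8+4) ≡ 265 (mod 431).
Check: 265² = 70225 ≡ 403 (mod 431). The two roots are 166 and 265.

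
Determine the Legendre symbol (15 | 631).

-1

Euler's criterion: (15/631) ≡ 15^315 (mod 631).
15^2 ≡ 225 (mod 631)
15^4 ≡ 145 (mod 631)
15^8 ≡ 202 (mod 631)
15^16 ≡ 420 (mod 631)
15^32 ≡ 351 (mod 631)
15^64 ≡ 156 (mod 631)
15^128 ≡ 358 (mod 631)
15^256 ≡ 71 (mod 631)
15^315 = 15^(256+32+16+8+2+1) ≡ 630 (mod 631).
Result is 630 ≡ −1, so (15/631) = −1.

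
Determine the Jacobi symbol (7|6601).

Reciprocity: 7 ≡ 3 and 6601 ≡ 1 (mod 4), so (7/6601) = +(6601/7).
Reduce top mod 7: now compute (0/7).
Top reduces to 0: gcd > 1, so the symbol is 0.

0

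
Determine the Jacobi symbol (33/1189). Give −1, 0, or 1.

1

Reciprocity: 33 ≡ 1 and 1189 ≡ 1 (mod 4), so (33/1189) = +(1189/33).
Reduce top mod 33: now compute (1/33).
Reached (1/33) = 1. Collecting the sign flips along the way, the symbol is +1.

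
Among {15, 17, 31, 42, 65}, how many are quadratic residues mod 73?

1

(15/73) = -1 → non-residue.
(17/73) = -1 → non-residue.
(31/73) = -1 → non-residue.
(42/73) = -1 → non-residue.
(65/73) = +1 → QR.
Total quadratic residues among the 5: 1.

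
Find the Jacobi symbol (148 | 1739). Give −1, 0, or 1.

0

Pull out 2^2: since 1739 ≡ 3 (mod 8), (2/1739) = -1, so (2/1739)^2 = +1.
Reciprocity: 37 ≡ 1 and 1739 ≡ 3 (mod 4), so (37/1739) = +(1739/37).
Reduce top mod 37: now compute (0/37).
Top reduces to 0: gcd > 1, so the symbol is 0.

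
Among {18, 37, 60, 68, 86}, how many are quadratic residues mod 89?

2

(18/89) = +1 → QR.
(37/89) = -1 → non-residue.
(60/89) = -1 → non-residue.
(68/89) = +1 → QR.
(86/89) = -1 → non-residue.
Total quadratic residues among the 5: 2.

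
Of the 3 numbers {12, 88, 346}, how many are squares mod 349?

3

(12/349) = +1 → QR.
(88/349) = +1 → QR.
(346/349) = +1 → QR.
Total quadratic residues among the 3: 3.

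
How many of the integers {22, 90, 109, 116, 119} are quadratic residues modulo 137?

(22/137) = +1 → QR.
(90/137) = -1 → non-residue.
(109/137) = +1 → QR.
(116/137) = -1 → non-residue.
(119/137) = +1 → QR.
Total quadratic residues among the 5: 3.

3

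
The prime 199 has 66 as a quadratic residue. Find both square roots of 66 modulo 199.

Since 199 ≡ 3 (mod 4), a square root of 66 is 66^((199+1)/4) = 66^50 mod 199.
Repeated squaring: 66^2≡177, 66^4≡86, 66^8≡33, 66^16≡94, 66^32≡80 (mod 199).
66^50 = 66^(32+16+2) ≡ 128 (mod 199).
Check: 128² = 16384 ≡ 66 (mod 199). The two roots are 71 and 128.

71, 128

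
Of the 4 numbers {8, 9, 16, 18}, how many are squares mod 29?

(8/29) = -1 → non-residue.
(9/29) = +1 → QR.
(16/29) = +1 → QR.
(18/29) = -1 → non-residue.
Total quadratic residues among the 4: 2.

2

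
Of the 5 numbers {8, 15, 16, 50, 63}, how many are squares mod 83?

2

(8/83) = -1 → non-residue.
(15/83) = -1 → non-residue.
(16/83) = +1 → QR.
(50/83) = -1 → non-residue.
(63/83) = +1 → QR.
Total quadratic residues among the 5: 2.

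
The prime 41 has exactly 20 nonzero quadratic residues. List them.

1 2 4 5 8 9 10 16 18 20 21 23 25 31 32 33 36 37 39 40

Square k = 1,…,20 (k and 41−k give the same square):
1²=1, 2²=4, 3²=9, 4²=16, 5²=25, 6²=36, 7²≡8, 8²≡23, 9²≡40, 10²≡18, 11²≡39, 12²≡21, 13²≡5, 14²≡32, 15²≡20, 16²≡10, 17²≡2, 18²≡37, 19²≡33, 20²≡31 (mod 41).
So the quadratic residues mod 41 are {1, 2, 4, 5, 8, 9, 10, 16, 18, 20, 21, 23, 25, 31, 32, 33, 36, 37, 39, 40}.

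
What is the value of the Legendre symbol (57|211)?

-1

Reciprocity: 57 ≡ 1 and 211 ≡ 3 (mod 4), so (57/211) = +(211/57).
Reduce top mod 57: now compute (40/57).
Pull out 2^3: since 57 ≡ 1 (mod 8), (2/57) = +1, so (2/57)^3 = +1.
Reciprocity: 5 ≡ 1 and 57 ≡ 1 (mod 4), so (5/57) = +(57/5).
Reduce top mod 5: now compute (2/5).
Pull out 2: since 5 ≡ 5 (mod 8), (2/5) = -1.
Reached (1/5) = 1. Collecting the sign flips along the way, the symbol is -1.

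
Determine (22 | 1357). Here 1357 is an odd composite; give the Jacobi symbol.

Pull out 2: since 1357 ≡ 5 (mod 8), (2/1357) = -1.
Reciprocity: 11 ≡ 3 and 1357 ≡ 1 (mod 4), so (11/1357) = +(1357/11).
Reduce top mod 11: now compute (4/11).
Pull out 2^2: since 11 ≡ 3 (mod 8), (2/11) = -1, so (2/11)^2 = +1.
Reached (1/11) = 1. Collecting the sign flips along the way, the symbol is -1.

-1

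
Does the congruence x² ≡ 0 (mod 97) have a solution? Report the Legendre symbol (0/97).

0

Top reduces to 0: gcd > 1, so the symbol is 0.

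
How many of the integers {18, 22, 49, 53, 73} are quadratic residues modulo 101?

(18/101) = -1 → non-residue.
(22/101) = +1 → QR.
(49/101) = +1 → QR.
(53/101) = -1 → non-residue.
(73/101) = -1 → non-residue.
Total quadratic residues among the 5: 2.

2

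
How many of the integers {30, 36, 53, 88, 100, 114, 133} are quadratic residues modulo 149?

(30/149) = +1 → QR.
(36/149) = +1 → QR.
(53/149) = +1 → QR.
(88/149) = +1 → QR.
(100/149) = +1 → QR.
(114/149) = +1 → QR.
(133/149) = +1 → QR.
Total quadratic residues among the 7: 7.

7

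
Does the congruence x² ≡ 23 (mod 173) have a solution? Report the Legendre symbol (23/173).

Euler's criterion: (23/173) ≡ 23^86 (mod 173).
23^2 ≡ 10 (mod 173)
23^4 ≡ 100 (mod 173)
23^8 ≡ 139 (mod 173)
23^16 ≡ 118 (mod 173)
23^32 ≡ 84 (mod 173)
23^64 ≡ 136 (mod 173)
23^86 = 23^(64+16+4+2) ≡ 1 (mod 173).
Result is 1, so (23/173) = 1.

1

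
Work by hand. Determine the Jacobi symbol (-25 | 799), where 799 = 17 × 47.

-1

First reduce: -25 ≡ 774 (mod 799).
Pull out 2: since 799 ≡ 7 (mod 8), (2/799) = +1.
Reciprocity: 387 ≡ 3 and 799 ≡ 3 (mod 4), so (387/799) = −(799/387).
Reduce top mod 387: now compute (25/387).
Reciprocity: 25 ≡ 1 and 387 ≡ 3 (mod 4), so (25/387) = +(387/25).
Reduce top mod 25: now compute (12/25).
Pull out 2^2: since 25 ≡ 1 (mod 8), (2/25) = +1, so (2/25)^2 = +1.
Reciprocity: 3 ≡ 3 and 25 ≡ 1 (mod 4), so (3/25) = +(25/3).
Reduce top mod 3: now compute (1/3).
Reached (1/3) = 1. Collecting the sign flips along the way, the symbol is -1.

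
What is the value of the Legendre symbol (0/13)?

0

Top reduces to 0: gcd > 1, so the symbol is 0.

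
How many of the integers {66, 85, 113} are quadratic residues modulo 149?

(66/149) = -1 → non-residue.
(85/149) = +1 → QR.
(113/149) = +1 → QR.
Total quadratic residues among the 3: 2.

2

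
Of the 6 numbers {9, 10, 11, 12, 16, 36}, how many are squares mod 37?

(9/37) = +1 → QR.
(10/37) = +1 → QR.
(11/37) = +1 → QR.
(12/37) = +1 → QR.
(16/37) = +1 → QR.
(36/37) = +1 → QR.
Total quadratic residues among the 6: 6.

6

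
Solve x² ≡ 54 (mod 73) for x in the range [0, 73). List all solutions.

28, 45

73 ≡ 1 (mod 4), so we find a root by search.
Trying successive values, 28² = 784 ≡ 54 (mod 73). The other root is 73 − 28 = 45.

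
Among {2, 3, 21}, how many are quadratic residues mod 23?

2

(2/23) = +1 → QR.
(3/23) = +1 → QR.
(21/23) = -1 → non-residue.
Total quadratic residues among the 3: 2.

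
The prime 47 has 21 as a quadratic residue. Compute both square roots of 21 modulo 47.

Since 47 ≡ 3 (mod 4), a square root of 21 is 21^((47+1)/4) = 21^12 mod 47.
Repeated squaring: 21^2≡18, 21^4≡42, 21^8≡25 (mod 47).
21^12 = 21^(8+4) ≡ 16 (mod 47).
Check: 16² = 256 ≡ 21 (mod 47). The two roots are 16 and 31.

16, 31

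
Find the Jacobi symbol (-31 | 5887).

1

First reduce: -31 ≡ 5856 (mod 5887).
Pull out 2^5: since 5887 ≡ 7 (mod 8), (2/5887) = +1, so (2/5887)^5 = +1.
Reciprocity: 183 ≡ 3 and 5887 ≡ 3 (mod 4), so (183/5887) = −(5887/183).
Reduce top mod 183: now compute (31/183).
Reciprocity: 31 ≡ 3 and 183 ≡ 3 (mod 4), so (31/183) = −(183/31).
Reduce top mod 31: now compute (28/31).
Pull out 2^2: since 31 ≡ 7 (mod 8), (2/31) = +1, so (2/31)^2 = +1.
Reciprocity: 7 ≡ 3 and 31 ≡ 3 (mod 4), so (7/31) = −(31/7).
Reduce top mod 7: now compute (3/7).
Reciprocity: 3 ≡ 3 and 7 ≡ 3 (mod 4), so (3/7) = −(7/3).
Reduce top mod 3: now compute (1/3).
Reached (1/3) = 1. Collecting the sign flips along the way, the symbol is +1.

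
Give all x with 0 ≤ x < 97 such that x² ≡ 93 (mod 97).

44, 53

97 ≡ 1 (mod 4), so we find a root by search.
Trying successive values, 44² = 1936 ≡ 93 (mod 97). The other root is 97 − 44 = 53.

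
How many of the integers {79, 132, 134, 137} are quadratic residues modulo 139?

2

(79/139) = +1 → QR.
(132/139) = -1 → non-residue.
(134/139) = -1 → non-residue.
(137/139) = +1 → QR.
Total quadratic residues among the 4: 2.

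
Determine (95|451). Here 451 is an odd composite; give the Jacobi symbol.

1

Reciprocity: 95 ≡ 3 and 451 ≡ 3 (mod 4), so (95/451) = −(451/95).
Reduce top mod 95: now compute (71/95).
Reciprocity: 71 ≡ 3 and 95 ≡ 3 (mod 4), so (71/95) = −(95/71).
Reduce top mod 71: now compute (24/71).
Pull out 2^3: since 71 ≡ 7 (mod 8), (2/71) = +1, so (2/71)^3 = +1.
Reciprocity: 3 ≡ 3 and 71 ≡ 3 (mod 4), so (3/71) = −(71/3).
Reduce top mod 3: now compute (2/3).
Pull out 2: since 3 ≡ 3 (mod 8), (2/3) = -1.
Reached (1/3) = 1. Collecting the sign flips along the way, the symbol is +1.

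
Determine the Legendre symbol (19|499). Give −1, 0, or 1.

-1

Euler's criterion: (19/499) ≡ 19^249 (mod 499).
19^2 ≡ 361 (mod 499)
19^4 ≡ 82 (mod 499)
19^8 ≡ 237 (mod 499)
19^16 ≡ 281 (mod 499)
19^32 ≡ 119 (mod 499)
19^64 ≡ 189 (mod 499)
19^128 ≡ 292 (mod 499)
19^249 = 19^(128+64+32+16+8+1) ≡ 498 (mod 499).
Result is 498 ≡ −1, so (19/499) = −1.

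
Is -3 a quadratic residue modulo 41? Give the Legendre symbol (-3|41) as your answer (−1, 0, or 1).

Euler's criterion: (-3/41) ≡ 38^20 (mod 41).
38^2 ≡ 9 (mod 41)
38^4 ≡ 40 (mod 41)
38^8 ≡ 1 (mod 41)
38^16 ≡ 1 (mod 41)
38^20 = 38^(16+4) ≡ 40 (mod 41).
Result is 40 ≡ −1, so (-3/41) = −1.

-1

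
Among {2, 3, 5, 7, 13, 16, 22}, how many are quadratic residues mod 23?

4

(2/23) = +1 → QR.
(3/23) = +1 → QR.
(5/23) = -1 → non-residue.
(7/23) = -1 → non-residue.
(13/23) = +1 → QR.
(16/23) = +1 → QR.
(22/23) = -1 → non-residue.
Total quadratic residues among the 7: 4.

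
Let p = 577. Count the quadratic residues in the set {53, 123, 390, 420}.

(53/577) = +1 → QR.
(123/577) = -1 → non-residue.
(390/577) = +1 → QR.
(420/577) = +1 → QR.
Total quadratic residues among the 4: 3.

3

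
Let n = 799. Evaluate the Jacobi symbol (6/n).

-1

Pull out 2: since 799 ≡ 7 (mod 8), (2/799) = +1.
Reciprocity: 3 ≡ 3 and 799 ≡ 3 (mod 4), so (3/799) = −(799/3).
Reduce top mod 3: now compute (1/3).
Reached (1/3) = 1. Collecting the sign flips along the way, the symbol is -1.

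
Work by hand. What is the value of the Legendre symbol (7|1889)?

Reciprocity: 7 ≡ 3 and 1889 ≡ 1 (mod 4), so (7/1889) = +(1889/7).
Reduce top mod 7: now compute (6/7).
Pull out 2: since 7 ≡ 7 (mod 8), (2/7) = +1.
Reciprocity: 3 ≡ 3 and 7 ≡ 3 (mod 4), so (3/7) = −(7/3).
Reduce top mod 3: now compute (1/3).
Reached (1/3) = 1. Collecting the sign flips along the way, the symbol is -1.

-1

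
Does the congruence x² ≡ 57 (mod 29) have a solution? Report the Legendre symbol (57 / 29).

Euler's criterion: (57/29) ≡ 28^14 (mod 29).
28^2 ≡ 1 (mod 29)
28^4 ≡ 1 (mod 29)
28^8 ≡ 1 (mod 29)
28^14 = 28^(8+4+2) ≡ 1 (mod 29).
Result is 1, so (57/29) = 1.

1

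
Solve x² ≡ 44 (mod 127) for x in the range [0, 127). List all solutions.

60, 67

Since 127 ≡ 3 (mod 4), a square root of 44 is 44^((127+1)/4) = 44^32 mod 127.
Repeated squaring: 44^2≡31, 44^4≡72, 44^8≡104, 44^16≡21, 44^32≡60 (mod 127).
44^32 = 44^(32) ≡ 60 (mod 127).
Check: 60² = 3600 ≡ 44 (mod 127). The two roots are 60 and 67.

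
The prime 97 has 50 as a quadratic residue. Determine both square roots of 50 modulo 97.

97 ≡ 1 (mod 4), so we find a root by search.
Trying successive values, 27² = 729 ≡ 50 (mod 97). The other root is 97 − 27 = 70.

27, 70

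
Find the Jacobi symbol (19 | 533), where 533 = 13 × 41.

1

Reciprocity: 19 ≡ 3 and 533 ≡ 1 (mod 4), so (19/533) = +(533/19).
Reduce top mod 19: now compute (1/19).
Reached (1/19) = 1. Collecting the sign flips along the way, the symbol is +1.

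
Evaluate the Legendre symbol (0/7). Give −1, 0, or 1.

Top reduces to 0: gcd > 1, so the symbol is 0.

0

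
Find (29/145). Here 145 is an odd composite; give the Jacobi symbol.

Reciprocity: 29 ≡ 1 and 145 ≡ 1 (mod 4), so (29/145) = +(145/29).
Reduce top mod 29: now compute (0/29).
Top reduces to 0: gcd > 1, so the symbol is 0.

0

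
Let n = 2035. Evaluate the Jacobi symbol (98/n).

-1

Pull out 2: since 2035 ≡ 3 (mod 8), (2/2035) = -1.
Reciprocity: 49 ≡ 1 and 2035 ≡ 3 (mod 4), so (49/2035) = +(2035/49).
Reduce top mod 49: now compute (26/49).
Pull out 2: since 49 ≡ 1 (mod 8), (2/49) = +1.
Reciprocity: 13 ≡ 1 and 49 ≡ 1 (mod 4), so (13/49) = +(49/13).
Reduce top mod 13: now compute (10/13).
Pull out 2: since 13 ≡ 5 (mod 8), (2/13) = -1.
Reciprocity: 5 ≡ 1 and 13 ≡ 1 (mod 4), so (5/13) = +(13/5).
Reduce top mod 5: now compute (3/5).
Reciprocity: 3 ≡ 3 and 5 ≡ 1 (mod 4), so (3/5) = +(5/3).
Reduce top mod 3: now compute (2/3).
Pull out 2: since 3 ≡ 3 (mod 8), (2/3) = -1.
Reached (1/3) = 1. Collecting the sign flips along the way, the symbol is -1.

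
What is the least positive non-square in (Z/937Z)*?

5

(2/937) = +1, so 2 is a residue.
(3/937) = +1, so 3 is a residue.
(4/937) = +1, so 4 is a residue.
(5/937) = −1, so 5 is the smallest positive non-residue mod 937.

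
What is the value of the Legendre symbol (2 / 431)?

Pull out 2: since 431 ≡ 7 (mod 8), (2/431) = +1.
Reached (1/431) = 1. Collecting the sign flips along the way, the symbol is +1.

1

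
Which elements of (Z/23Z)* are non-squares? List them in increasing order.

Square k = 1,…,11 (k and 23−k give the same square):
1²=1, 2²=4, 3²=9, 4²=16, 5²≡2, 6²≡13, 7²≡3, 8²≡18, 9²≡12, 10²≡8, 11²≡6 (mod 23).
The residues are {1, 2, 3, 4, 6, 8, 9, 12, 13, 16, 18}; the non-residues are the remaining 11 nonzero classes.

5, 7, 10, 11, 14, 15, 17, 19, 20, 21, 22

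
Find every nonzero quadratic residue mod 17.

1, 2, 4, 8, 9, 13, 15, 16

Square k = 1,…,8 (k and 17−k give the same square):
1²=1, 2²=4, 3²=9, 4²=16, 5²≡8, 6²≡2, 7²≡15, 8²≡13 (mod 17).
So the quadratic residues mod 17 are {1, 2, 4, 8, 9, 13, 15, 16}.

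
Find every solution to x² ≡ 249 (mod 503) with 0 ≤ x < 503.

111, 392

Since 503 ≡ 3 (mod 4), a square root of 249 is 249^((503+1)/4) = 249^126 mod 503.
Repeated squaring: 249^2≡132, 249^4≡322, 249^8≡66, 249^16≡332, 249^32≡67, 249^64≡465 (mod 503).
249^126 = 249^(64+32+16+8+4+2) ≡ 392 (mod 503).
Check: 392² = 153664 ≡ 249 (mod 503). The two roots are 111 and 392.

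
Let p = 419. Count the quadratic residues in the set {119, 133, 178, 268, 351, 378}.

2

(119/419) = -1 → non-residue.
(133/419) = -1 → non-residue.
(178/419) = +1 → QR.
(268/419) = -1 → non-residue.
(351/419) = +1 → QR.
(378/419) = -1 → non-residue.
Total quadratic residues among the 6: 2.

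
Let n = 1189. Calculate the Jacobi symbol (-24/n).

-1

First reduce: -24 ≡ 1165 (mod 1189).
Reciprocity: 1165 ≡ 1 and 1189 ≡ 1 (mod 4), so (1165/1189) = +(1189/1165).
Reduce top mod 1165: now compute (24/1165).
Pull out 2^3: since 1165 ≡ 5 (mod 8), (2/1165) = -1, so (2/1165)^3 = -1.
Reciprocity: 3 ≡ 3 and 1165 ≡ 1 (mod 4), so (3/1165) = +(1165/3).
Reduce top mod 3: now compute (1/3).
Reached (1/3) = 1. Collecting the sign flips along the way, the symbol is -1.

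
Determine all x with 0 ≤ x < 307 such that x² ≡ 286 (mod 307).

Since 307 ≡ 3 (mod 4), a square root of 286 is 286^((307+1)/4) = 286^77 mod 307.
Repeated squaring: 286^2≡134, 286^4≡150, 286^8≡89, 286^16≡246, 286^32≡37, 286^64≡141 (mod 307).
286^77 = 286^(64+8+4+1) ≡ 277 (mod 307).
Check: 277² = 76729 ≡ 286 (mod 307). The two roots are 30 and 277.

30, 277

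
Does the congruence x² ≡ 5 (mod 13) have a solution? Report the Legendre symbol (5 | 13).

Euler's criterion: (5/13) ≡ 5^6 (mod 13).
5^2 ≡ 12 (mod 13)
5^4 ≡ 1 (mod 13)
5^6 = 5^(4+2) ≡ 12 (mod 13).
Result is 12 ≡ −1, so (5/13) = −1.

-1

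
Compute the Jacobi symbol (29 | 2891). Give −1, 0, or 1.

Reciprocity: 29 ≡ 1 and 2891 ≡ 3 (mod 4), so (29/2891) = +(2891/29).
Reduce top mod 29: now compute (20/29).
Pull out 2^2: since 29 ≡ 5 (mod 8), (2/29) = -1, so (2/29)^2 = +1.
Reciprocity: 5 ≡ 1 and 29 ≡ 1 (mod 4), so (5/29) = +(29/5).
Reduce top mod 5: now compute (4/5).
Pull out 2^2: since 5 ≡ 5 (mod 8), (2/5) = -1, so (2/5)^2 = +1.
Reached (1/5) = 1. Collecting the sign flips along the way, the symbol is +1.

1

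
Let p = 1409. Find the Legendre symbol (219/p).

1

Reciprocity: 219 ≡ 3 and 1409 ≡ 1 (mod 4), so (219/1409) = +(1409/219).
Reduce top mod 219: now compute (95/219).
Reciprocity: 95 ≡ 3 and 219 ≡ 3 (mod 4), so (95/219) = −(219/95).
Reduce top mod 95: now compute (29/95).
Reciprocity: 29 ≡ 1 and 95 ≡ 3 (mod 4), so (29/95) = +(95/29).
Reduce top mod 29: now compute (8/29).
Pull out 2^3: since 29 ≡ 5 (mod 8), (2/29) = -1, so (2/29)^3 = -1.
Reached (1/29) = 1. Collecting the sign flips along the way, the symbol is +1.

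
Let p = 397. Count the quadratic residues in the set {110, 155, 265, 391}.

(110/397) = +1 → QR.
(155/397) = -1 → non-residue.
(265/397) = +1 → QR.
(391/397) = -1 → non-residue.
Total quadratic residues among the 4: 2.

2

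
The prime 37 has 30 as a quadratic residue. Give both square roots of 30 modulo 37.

37 ≡ 1 (mod 4), so we find a root by search.
Trying successive values, 17² = 289 ≡ 30 (mod 37). The other root is 37 − 17 = 20.

17, 20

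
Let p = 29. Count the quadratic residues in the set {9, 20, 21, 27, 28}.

3

(9/29) = +1 → QR.
(20/29) = +1 → QR.
(21/29) = -1 → non-residue.
(27/29) = -1 → non-residue.
(28/29) = +1 → QR.
Total quadratic residues among the 5: 3.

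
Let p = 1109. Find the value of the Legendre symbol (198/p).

Pull out 2: since 1109 ≡ 5 (mod 8), (2/1109) = -1.
Reciprocity: 99 ≡ 3 and 1109 ≡ 1 (mod 4), so (99/1109) = +(1109/99).
Reduce top mod 99: now compute (20/99).
Pull out 2^2: since 99 ≡ 3 (mod 8), (2/99) = -1, so (2/99)^2 = +1.
Reciprocity: 5 ≡ 1 and 99 ≡ 3 (mod 4), so (5/99) = +(99/5).
Reduce top mod 5: now compute (4/5).
Pull out 2^2: since 5 ≡ 5 (mod 8), (2/5) = -1, so (2/5)^2 = +1.
Reached (1/5) = 1. Collecting the sign flips along the way, the symbol is -1.

-1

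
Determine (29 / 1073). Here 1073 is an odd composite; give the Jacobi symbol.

0

Reciprocity: 29 ≡ 1 and 1073 ≡ 1 (mod 4), so (29/1073) = +(1073/29).
Reduce top mod 29: now compute (0/29).
Top reduces to 0: gcd > 1, so the symbol is 0.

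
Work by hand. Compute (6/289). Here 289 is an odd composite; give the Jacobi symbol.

1

Pull out 2: since 289 ≡ 1 (mod 8), (2/289) = +1.
Reciprocity: 3 ≡ 3 and 289 ≡ 1 (mod 4), so (3/289) = +(289/3).
Reduce top mod 3: now compute (1/3).
Reached (1/3) = 1. Collecting the sign flips along the way, the symbol is +1.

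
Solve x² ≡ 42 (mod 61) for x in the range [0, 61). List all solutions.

61 ≡ 1 (mod 4), so we find a root by search.
Trying successive values, 15² = 225 ≡ 42 (mod 61). The other root is 61 − 15 = 46.

15, 46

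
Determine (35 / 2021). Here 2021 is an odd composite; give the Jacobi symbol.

Reciprocity: 35 ≡ 3 and 2021 ≡ 1 (mod 4), so (35/2021) = +(2021/35).
Reduce top mod 35: now compute (26/35).
Pull out 2: since 35 ≡ 3 (mod 8), (2/35) = -1.
Reciprocity: 13 ≡ 1 and 35 ≡ 3 (mod 4), so (13/35) = +(35/13).
Reduce top mod 13: now compute (9/13).
Reciprocity: 9 ≡ 1 and 13 ≡ 1 (mod 4), so (9/13) = +(13/9).
Reduce top mod 9: now compute (4/9).
Pull out 2^2: since 9 ≡ 1 (mod 8), (2/9) = +1, so (2/9)^2 = +1.
Reached (1/9) = 1. Collecting the sign flips along the way, the symbol is -1.

-1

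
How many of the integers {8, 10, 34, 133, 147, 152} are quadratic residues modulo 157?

2

(8/157) = -1 → non-residue.
(10/157) = +1 → QR.
(34/157) = -1 → non-residue.
(133/157) = -1 → non-residue.
(147/157) = +1 → QR.
(152/157) = -1 → non-residue.
Total quadratic residues among the 6: 2.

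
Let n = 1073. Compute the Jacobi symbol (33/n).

1

Reciprocity: 33 ≡ 1 and 1073 ≡ 1 (mod 4), so (33/1073) = +(1073/33).
Reduce top mod 33: now compute (17/33).
Reciprocity: 17 ≡ 1 and 33 ≡ 1 (mod 4), so (17/33) = +(33/17).
Reduce top mod 17: now compute (16/17).
Pull out 2^4: since 17 ≡ 1 (mod 8), (2/17) = +1, so (2/17)^4 = +1.
Reached (1/17) = 1. Collecting the sign flips along the way, the symbol is +1.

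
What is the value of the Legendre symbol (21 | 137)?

Reciprocity: 21 ≡ 1 and 137 ≡ 1 (mod 4), so (21/137) = +(137/21).
Reduce top mod 21: now compute (11/21).
Reciprocity: 11 ≡ 3 and 21 ≡ 1 (mod 4), so (11/21) = +(21/11).
Reduce top mod 11: now compute (10/11).
Pull out 2: since 11 ≡ 3 (mod 8), (2/11) = -1.
Reciprocity: 5 ≡ 1 and 11 ≡ 3 (mod 4), so (5/11) = +(11/5).
Reduce top mod 5: now compute (1/5).
Reached (1/5) = 1. Collecting the sign flips along the way, the symbol is -1.

-1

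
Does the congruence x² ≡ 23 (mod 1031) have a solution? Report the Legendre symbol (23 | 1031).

1

Euler's criterion: (23/1031) ≡ 23^515 (mod 1031).
23^2 ≡ 529 (mod 1031)
23^4 ≡ 440 (mod 1031)
23^8 ≡ 803 (mod 1031)
23^16 ≡ 434 (mod 1031)
23^32 ≡ 714 (mod 1031)
23^64 ≡ 482 (mod 1031)
23^128 ≡ 349 (mod 1031)
23^256 ≡ 143 (mod 1031)
23^512 ≡ 860 (mod 1031)
23^515 = 23^(512+2+1) ≡ 1 (mod 1031).
Result is 1, so (23/1031) = 1.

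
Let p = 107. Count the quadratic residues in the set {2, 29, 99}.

(2/107) = -1 → non-residue.
(29/107) = +1 → QR.
(99/107) = +1 → QR.
Total quadratic residues among the 3: 2.

2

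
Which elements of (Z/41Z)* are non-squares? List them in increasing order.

3 6 7 11 12 13 14 15 17 19 22 24 26 27 28 29 30 34 35 38

Square k = 1,…,20 (k and 41−k give the same square):
1²=1, 2²=4, 3²=9, 4²=16, 5²=25, 6²=36, 7²≡8, 8²≡23, 9²≡40, 10²≡18, 11²≡39, 12²≡21, 13²≡5, 14²≡32, 15²≡20, 16²≡10, 17²≡2, 18²≡37, 19²≡33, 20²≡31 (mod 41).
The residues are {1, 2, 4, 5, 8, 9, 10, 16, 18, 20, 21, 23, 25, 31, 32, 33, 36, 37, 39, 40}; the non-residues are the remaining 20 nonzero classes.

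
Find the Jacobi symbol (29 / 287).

-1

Reciprocity: 29 ≡ 1 and 287 ≡ 3 (mod 4), so (29/287) = +(287/29).
Reduce top mod 29: now compute (26/29).
Pull out 2: since 29 ≡ 5 (mod 8), (2/29) = -1.
Reciprocity: 13 ≡ 1 and 29 ≡ 1 (mod 4), so (13/29) = +(29/13).
Reduce top mod 13: now compute (3/13).
Reciprocity: 3 ≡ 3 and 13 ≡ 1 (mod 4), so (3/13) = +(13/3).
Reduce top mod 3: now compute (1/3).
Reached (1/3) = 1. Collecting the sign flips along the way, the symbol is -1.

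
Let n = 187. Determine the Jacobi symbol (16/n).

1

Pull out 2^4: since 187 ≡ 3 (mod 8), (2/187) = -1, so (2/187)^4 = +1.
Reached (1/187) = 1. Collecting the sign flips along the way, the symbol is +1.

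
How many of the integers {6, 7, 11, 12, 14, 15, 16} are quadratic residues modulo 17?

2

(6/17) = -1 → non-residue.
(7/17) = -1 → non-residue.
(11/17) = -1 → non-residue.
(12/17) = -1 → non-residue.
(14/17) = -1 → non-residue.
(15/17) = +1 → QR.
(16/17) = +1 → QR.
Total quadratic residues among the 7: 2.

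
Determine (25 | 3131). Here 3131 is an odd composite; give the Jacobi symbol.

Reciprocity: 25 ≡ 1 and 3131 ≡ 3 (mod 4), so (25/3131) = +(3131/25).
Reduce top mod 25: now compute (6/25).
Pull out 2: since 25 ≡ 1 (mod 8), (2/25) = +1.
Reciprocity: 3 ≡ 3 and 25 ≡ 1 (mod 4), so (3/25) = +(25/3).
Reduce top mod 3: now compute (1/3).
Reached (1/3) = 1. Collecting the sign flips along the way, the symbol is +1.

1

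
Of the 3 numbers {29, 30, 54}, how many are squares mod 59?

(29/59) = +1 → QR.
(30/59) = -1 → non-residue.
(54/59) = -1 → non-residue.
Total quadratic residues among the 3: 1.

1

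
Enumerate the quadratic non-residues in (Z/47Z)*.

5,10,11,13,15,19,20,22,23,26,29,30,31,33,35,38,39,40,41,43,44,45,46

Square k = 1,…,23 (k and 47−k give the same square):
1²=1, 2²=4, 3²=9, 4²=16, 5²=25, 6²=36, 7²≡2, 8²≡17, 9²≡34, 10²≡6, 11²≡27, 12²≡3, 13²≡28, 14²≡8, 15²≡37, 16²≡21, 17²≡7, 18²≡42, 19²≡32, 20²≡24, 21²≡18, 22²≡14, 23²≡12 (mod 47).
The residues are {1, 2, 3, 4, 6, 7, 8, 9, 12, 14, 16, 17, 18, 21, 24, 25, 27, 28, 32, 34, 36, 37, 42}; the non-residues are the remaining 23 nonzero classes.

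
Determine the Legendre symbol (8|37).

-1

Pull out 2^3: since 37 ≡ 5 (mod 8), (2/37) = -1, so (2/37)^3 = -1.
Reached (1/37) = 1. Collecting the sign flips along the way, the symbol is -1.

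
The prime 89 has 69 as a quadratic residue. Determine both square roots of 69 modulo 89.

89 ≡ 1 (mod 4), so we find a root by search.
Trying successive values, 43² = 1849 ≡ 69 (mod 89). The other root is 89 − 43 = 46.

43, 46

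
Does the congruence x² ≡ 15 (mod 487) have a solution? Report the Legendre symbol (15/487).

1

Euler's criterion: (15/487) ≡ 15^243 (mod 487).
15^2 ≡ 225 (mod 487)
15^4 ≡ 464 (mod 487)
15^8 ≡ 42 (mod 487)
15^16 ≡ 303 (mod 487)
15^32 ≡ 253 (mod 487)
15^64 ≡ 212 (mod 487)
15^128 ≡ 140 (mod 487)
15^243 = 15^(128+64+32+16+2+1) ≡ 1 (mod 487).
Result is 1, so (15/487) = 1.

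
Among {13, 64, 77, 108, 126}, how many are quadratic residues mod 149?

1

(13/149) = -1 → non-residue.
(64/149) = +1 → QR.
(77/149) = -1 → non-residue.
(108/149) = -1 → non-residue.
(126/149) = -1 → non-residue.
Total quadratic residues among the 5: 1.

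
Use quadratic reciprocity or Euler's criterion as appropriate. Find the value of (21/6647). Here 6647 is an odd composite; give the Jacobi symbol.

-1

Reciprocity: 21 ≡ 1 and 6647 ≡ 3 (mod 4), so (21/6647) = +(6647/21).
Reduce top mod 21: now compute (11/21).
Reciprocity: 11 ≡ 3 and 21 ≡ 1 (mod 4), so (11/21) = +(21/11).
Reduce top mod 11: now compute (10/11).
Pull out 2: since 11 ≡ 3 (mod 8), (2/11) = -1.
Reciprocity: 5 ≡ 1 and 11 ≡ 3 (mod 4), so (5/11) = +(11/5).
Reduce top mod 5: now compute (1/5).
Reached (1/5) = 1. Collecting the sign flips along the way, the symbol is -1.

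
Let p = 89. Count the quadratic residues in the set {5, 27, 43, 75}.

1

(5/89) = +1 → QR.
(27/89) = -1 → non-residue.
(43/89) = -1 → non-residue.
(75/89) = -1 → non-residue.
Total quadratic residues among the 4: 1.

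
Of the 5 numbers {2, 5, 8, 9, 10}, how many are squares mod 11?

(2/11) = -1 → non-residue.
(5/11) = +1 → QR.
(8/11) = -1 → non-residue.
(9/11) = +1 → QR.
(10/11) = -1 → non-residue.
Total quadratic residues among the 5: 2.

2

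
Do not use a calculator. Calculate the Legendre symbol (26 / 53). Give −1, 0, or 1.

Pull out 2: since 53 ≡ 5 (mod 8), (2/53) = -1.
Reciprocity: 13 ≡ 1 and 53 ≡ 1 (mod 4), so (13/53) = +(53/13).
Reduce top mod 13: now compute (1/13).
Reached (1/13) = 1. Collecting the sign flips along the way, the symbol is -1.

-1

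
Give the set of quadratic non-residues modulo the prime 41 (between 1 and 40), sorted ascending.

Square k = 1,…,20 (k and 41−k give the same square):
1²=1, 2²=4, 3²=9, 4²=16, 5²=25, 6²=36, 7²≡8, 8²≡23, 9²≡40, 10²≡18, 11²≡39, 12²≡21, 13²≡5, 14²≡32, 15²≡20, 16²≡10, 17²≡2, 18²≡37, 19²≡33, 20²≡31 (mod 41).
The residues are {1, 2, 4, 5, 8, 9, 10, 16, 18, 20, 21, 23, 25, 31, 32, 33, 36, 37, 39, 40}; the non-residues are the remaining 20 nonzero classes.

3 6 7 11 12 13 14 15 17 19 22 24 26 27 28 29 30 34 35 38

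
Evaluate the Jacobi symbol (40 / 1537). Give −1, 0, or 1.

Pull out 2^3: since 1537 ≡ 1 (mod 8), (2/1537) = +1, so (2/1537)^3 = +1.
Reciprocity: 5 ≡ 1 and 1537 ≡ 1 (mod 4), so (5/1537) = +(1537/5).
Reduce top mod 5: now compute (2/5).
Pull out 2: since 5 ≡ 5 (mod 8), (2/5) = -1.
Reached (1/5) = 1. Collecting the sign flips along the way, the symbol is -1.

-1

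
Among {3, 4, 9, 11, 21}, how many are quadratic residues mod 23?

3

(3/23) = +1 → QR.
(4/23) = +1 → QR.
(9/23) = +1 → QR.
(11/23) = -1 → non-residue.
(21/23) = -1 → non-residue.
Total quadratic residues among the 5: 3.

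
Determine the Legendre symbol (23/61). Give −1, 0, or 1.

-1

Euler's criterion: (23/61) ≡ 23^30 (mod 61).
23^2 ≡ 41 (mod 61)
23^4 ≡ 34 (mod 61)
23^8 ≡ 58 (mod 61)
23^16 ≡ 9 (mod 61)
23^30 = 23^(16+8+4+2) ≡ 60 (mod 61).
Result is 60 ≡ −1, so (23/61) = −1.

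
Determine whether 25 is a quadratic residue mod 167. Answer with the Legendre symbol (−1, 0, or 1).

Reciprocity: 25 ≡ 1 and 167 ≡ 3 (mod 4), so (25/167) = +(167/25).
Reduce top mod 25: now compute (17/25).
Reciprocity: 17 ≡ 1 and 25 ≡ 1 (mod 4), so (17/25) = +(25/17).
Reduce top mod 17: now compute (8/17).
Pull out 2^3: since 17 ≡ 1 (mod 8), (2/17) = +1, so (2/17)^3 = +1.
Reached (1/17) = 1. Collecting the sign flips along the way, the symbol is +1.

1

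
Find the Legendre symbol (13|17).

Reciprocity: 13 ≡ 1 and 17 ≡ 1 (mod 4), so (13/17) = +(17/13).
Reduce top mod 13: now compute (4/13).
Pull out 2^2: since 13 ≡ 5 (mod 8), (2/13) = -1, so (2/13)^2 = +1.
Reached (1/13) = 1. Collecting the sign flips along the way, the symbol is +1.

1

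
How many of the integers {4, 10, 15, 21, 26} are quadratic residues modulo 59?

(4/59) = +1 → QR.
(10/59) = -1 → non-residue.
(15/59) = +1 → QR.
(21/59) = +1 → QR.
(26/59) = +1 → QR.
Total quadratic residues among the 5: 4.

4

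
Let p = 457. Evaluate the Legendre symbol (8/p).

1

Euler's criterion: (8/457) ≡ 8^228 (mod 457).
8^2 ≡ 64 (mod 457)
8^4 ≡ 440 (mod 457)
8^8 ≡ 289 (mod 457)
8^16 ≡ 347 (mod 457)
8^32 ≡ 218 (mod 457)
8^64 ≡ 453 (mod 457)
8^128 ≡ 16 (mod 457)
8^228 = 8^(128+64+32+4) ≡ 1 (mod 457).
Result is 1, so (8/457) = 1.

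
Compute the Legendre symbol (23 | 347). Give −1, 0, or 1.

-1

Euler's criterion: (23/347) ≡ 23^173 (mod 347).
23^2 ≡ 182 (mod 347)
23^4 ≡ 159 (mod 347)
23^8 ≡ 297 (mod 347)
23^16 ≡ 71 (mod 347)
23^32 ≡ 183 (mod 347)
23^64 ≡ 177 (mod 347)
23^128 ≡ 99 (mod 347)
23^173 = 23^(128+32+8+4+1) ≡ 346 (mod 347).
Result is 346 ≡ −1, so (23/347) = −1.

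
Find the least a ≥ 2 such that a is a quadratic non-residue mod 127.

(2/127) = +1, so 2 is a residue.
(3/127) = −1, so 3 is the smallest positive non-residue mod 127.

3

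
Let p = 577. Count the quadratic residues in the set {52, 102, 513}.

2

(52/577) = -1 → non-residue.
(102/577) = +1 → QR.
(513/577) = +1 → QR.
Total quadratic residues among the 3: 2.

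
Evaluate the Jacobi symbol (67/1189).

-1

Reciprocity: 67 ≡ 3 and 1189 ≡ 1 (mod 4), so (67/1189) = +(1189/67).
Reduce top mod 67: now compute (50/67).
Pull out 2: since 67 ≡ 3 (mod 8), (2/67) = -1.
Reciprocity: 25 ≡ 1 and 67 ≡ 3 (mod 4), so (25/67) = +(67/25).
Reduce top mod 25: now compute (17/25).
Reciprocity: 17 ≡ 1 and 25 ≡ 1 (mod 4), so (17/25) = +(25/17).
Reduce top mod 17: now compute (8/17).
Pull out 2^3: since 17 ≡ 1 (mod 8), (2/17) = +1, so (2/17)^3 = +1.
Reached (1/17) = 1. Collecting the sign flips along the way, the symbol is -1.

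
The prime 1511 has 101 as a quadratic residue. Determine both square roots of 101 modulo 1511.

473, 1038

Since 1511 ≡ 3 (mod 4), a square root of 101 is 101^((1511+1)/4) = 101^378 mod 1511.
Repeated squaring: 101^2≡1135, 101^4≡853, 101^8≡818, 101^16≡1262, 101^32≡50, 101^64≡989, 101^128≡504, 101^256≡168 (mod 1511).
101^378 = 101^(256+64+32+16+8+2) ≡ 473 (mod 1511).
Check: 473² = 223729 ≡ 101 (mod 1511). The two roots are 473 and 1038.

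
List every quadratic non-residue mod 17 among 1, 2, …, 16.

3 5 6 7 10 11 12 14

Square k = 1,…,8 (k and 17−k give the same square):
1²=1, 2²=4, 3²=9, 4²=16, 5²≡8, 6²≡2, 7²≡15, 8²≡13 (mod 17).
The residues are {1, 2, 4, 8, 9, 13, 15, 16}; the non-residues are the remaining 8 nonzero classes.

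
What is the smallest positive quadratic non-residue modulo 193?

(2/193) = +1, so 2 is a residue.
(3/193) = +1, so 3 is a residue.
(4/193) = +1, so 4 is a residue.
(5/193) = −1, so 5 is the smallest positive non-residue mod 193.

5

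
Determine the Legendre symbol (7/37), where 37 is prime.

Reciprocity: 7 ≡ 3 and 37 ≡ 1 (mod 4), so (7/37) = +(37/7).
Reduce top mod 7: now compute (2/7).
Pull out 2: since 7 ≡ 7 (mod 8), (2/7) = +1.
Reached (1/7) = 1. Collecting the sign flips along the way, the symbol is +1.

1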